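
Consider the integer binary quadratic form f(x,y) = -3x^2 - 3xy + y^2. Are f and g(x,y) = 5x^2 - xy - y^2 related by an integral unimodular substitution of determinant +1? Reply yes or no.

D₁ = 21, D₂ = 21
river cycle of f (length 2): (1, 3, -3), (-3, 3, 1)
river cycle of g (length 2): (-1, 3, 3), (3, 3, -1)
cycles differ ⇒ inequivalent

no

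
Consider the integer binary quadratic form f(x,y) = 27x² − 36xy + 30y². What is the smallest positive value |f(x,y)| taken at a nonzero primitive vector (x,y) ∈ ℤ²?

translate: b→18 (≡-36 mod 54), so (27,-36,30)→(27,18,21)
flip: (27,18,21)→(21,-18,27)
reduced (well bottom): (21,-18,27) with a≤c, −a<b≤a
well minimum = a = 21

21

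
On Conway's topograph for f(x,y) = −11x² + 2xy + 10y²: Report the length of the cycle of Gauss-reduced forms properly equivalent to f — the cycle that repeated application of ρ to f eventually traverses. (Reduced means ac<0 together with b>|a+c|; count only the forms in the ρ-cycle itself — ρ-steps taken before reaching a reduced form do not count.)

D = 444, ⌊√D⌋ = 21
river: ρ → (10,18,-3)
river: ρ → (-3,18,10)
river: ρ → (10,2,-11)
river: ρ → (-11,20,1)
river: ρ → (1,20,-11)
river: ρ → (-11,2,10)
ρ-cycle length = 6 (tail of 0 descent steps not counted)

6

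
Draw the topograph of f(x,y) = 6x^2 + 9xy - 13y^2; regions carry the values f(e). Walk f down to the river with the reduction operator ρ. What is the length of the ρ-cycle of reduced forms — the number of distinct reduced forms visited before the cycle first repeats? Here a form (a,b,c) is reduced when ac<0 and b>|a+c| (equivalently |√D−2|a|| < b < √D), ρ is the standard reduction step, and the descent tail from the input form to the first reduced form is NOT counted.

D = 393, ⌊√D⌋ = 19
river: ρ → (-13,17,2)
river: ρ → (2,19,-4)
river: ρ → (-4,13,14)
river: ρ → (14,15,-3)
river: ρ → (-3,15,14)
river: ρ → (14,13,-4)
river: ρ → (-4,19,2)
river: ρ → (2,17,-13)
river: ρ → (-13,9,6)
river: ρ → (6,15,-7)
river: ρ → (-7,13,8)
river: ρ → (8,19,-1)
river: ρ → (-1,19,8)
river: ρ → (8,13,-7)
river: ρ → (-7,15,6)
river: ρ → (6,9,-13)
ρ-cycle length = 16 (tail of 0 descent steps not counted)

16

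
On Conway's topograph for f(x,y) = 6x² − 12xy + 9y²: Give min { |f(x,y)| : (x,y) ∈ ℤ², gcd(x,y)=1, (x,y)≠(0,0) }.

translate: b→0 (≡-12 mod 12), so (6,-12,9)→(6,0,3)
flip: (6,0,3)→(3,0,6)
reduced (well bottom): (3,0,6) with a≤c, −a<b≤a
well minimum = a = 3

3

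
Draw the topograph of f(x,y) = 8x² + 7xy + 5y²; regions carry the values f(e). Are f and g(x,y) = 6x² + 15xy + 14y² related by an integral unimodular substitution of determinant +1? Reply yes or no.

D₁ = -111, D₂ = -111
f: flip: (8,7,5)→(5,-7,8)
f: translate: b→3 (≡-7 mod 10), so (5,-7,8)→(5,3,6)
f: reduced (well bottom): (5,3,6) with a≤c, −a<b≤a
g: translate: b→3 (≡15 mod 12), so (6,15,14)→(6,3,5)
g: flip: (6,3,5)→(5,-3,6)
g: reduced (well bottom): (5,-3,6) with a≤c, −a<b≤a
reduced forms (5, 3, 6) vs (5, -3, 6) ⇒ inequivalent

no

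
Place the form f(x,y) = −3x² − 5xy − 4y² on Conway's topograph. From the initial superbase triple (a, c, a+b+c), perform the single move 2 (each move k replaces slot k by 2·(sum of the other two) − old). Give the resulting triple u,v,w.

start (-3,-4,-12) = (f(1,0),f(0,1),f(1,1))
replace slot 2: 2·((-3)+(-12)) − (-4) = -26 → (-3,-26,-12)

-3,-26,-12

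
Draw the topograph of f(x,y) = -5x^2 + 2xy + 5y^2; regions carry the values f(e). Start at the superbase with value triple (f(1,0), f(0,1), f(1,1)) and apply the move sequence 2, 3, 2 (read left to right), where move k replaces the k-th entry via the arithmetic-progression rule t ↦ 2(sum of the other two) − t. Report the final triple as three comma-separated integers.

start (-5,5,2) = (f(1,0),f(0,1),f(1,1))
replace slot 2: 2·((-5)+2) − 5 = -11 → (-5,-11,2)
replace slot 3: 2·((-5)+(-11)) − 2 = -34 → (-5,-11,-34)
replace slot 2: 2·((-5)+(-34)) − (-11) = -67 → (-5,-67,-34)

-5,-67,-34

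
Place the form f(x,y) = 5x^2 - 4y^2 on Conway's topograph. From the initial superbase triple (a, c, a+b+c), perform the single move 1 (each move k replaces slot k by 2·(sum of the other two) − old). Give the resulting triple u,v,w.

start (5,-4,1) = (f(1,0),f(0,1),f(1,1))
replace slot 1: 2·((-4)+1) − 5 = -11 → (-11,-4,1)

-11,-4,1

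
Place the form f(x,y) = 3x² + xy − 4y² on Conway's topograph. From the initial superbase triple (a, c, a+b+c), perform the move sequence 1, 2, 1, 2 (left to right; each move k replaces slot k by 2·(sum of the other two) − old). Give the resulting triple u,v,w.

start (3,-4,0) = (f(1,0),f(0,1),f(1,1))
replace slot 1: 2·((-4)+0) − 3 = -11 → (-11,-4,0)
replace slot 2: 2·((-11)+0) − (-4) = -18 → (-11,-18,0)
replace slot 1: 2·((-18)+0) − (-11) = -25 → (-25,-18,0)
replace slot 2: 2·((-25)+0) − (-18) = -32 → (-25,-32,0)

-25,-32,0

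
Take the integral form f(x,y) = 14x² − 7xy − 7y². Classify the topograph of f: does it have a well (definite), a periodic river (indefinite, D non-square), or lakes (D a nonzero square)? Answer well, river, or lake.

D = b²−4ac = (-7)² − 4·14·(-7) = 441
D = 21² is a perfect square ⇒ form factors over ℤ ⇒ lakes

lake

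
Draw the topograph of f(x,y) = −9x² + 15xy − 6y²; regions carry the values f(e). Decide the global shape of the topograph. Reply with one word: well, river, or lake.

D = b²−4ac = 15² − 4·(-9)·(-6) = 9
D = 3² is a perfect square ⇒ form factors over ℤ ⇒ lakes

lake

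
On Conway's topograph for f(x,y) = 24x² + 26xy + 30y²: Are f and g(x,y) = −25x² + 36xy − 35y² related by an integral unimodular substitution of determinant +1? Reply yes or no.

D₁ = -2204, D₂ = -2204
f: translate: b→-22 (≡26 mod 48), so (24,26,30)→(24,-22,28)
f: reduced (well bottom): (24,-22,28) with a≤c, −a<b≤a
g is negative-definite; reduce −g:
−g: translate: b→14 (≡-36 mod 50), so (25,-36,35)→(25,14,24)
−g: flip: (25,14,24)→(24,-14,25)
−g: reduced (well bottom): (24,-14,25) with a≤c, −a<b≤a
flip sign back: reduced form of g is (-24,14,-25)
reduced forms (24, -22, 28) vs (-24, 14, -25) ⇒ inequivalent

no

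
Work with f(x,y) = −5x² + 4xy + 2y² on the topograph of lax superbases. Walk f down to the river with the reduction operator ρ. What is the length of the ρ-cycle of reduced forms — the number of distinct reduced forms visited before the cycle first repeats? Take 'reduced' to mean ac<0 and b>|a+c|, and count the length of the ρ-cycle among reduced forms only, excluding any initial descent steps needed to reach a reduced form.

D = 56, ⌊√D⌋ = 7
river: ρ → (2,4,-5)
river: ρ → (-5,6,1)
river: ρ → (1,6,-5)
river: ρ → (-5,4,2)
ρ-cycle length = 4 (tail of 0 descent steps not counted)

4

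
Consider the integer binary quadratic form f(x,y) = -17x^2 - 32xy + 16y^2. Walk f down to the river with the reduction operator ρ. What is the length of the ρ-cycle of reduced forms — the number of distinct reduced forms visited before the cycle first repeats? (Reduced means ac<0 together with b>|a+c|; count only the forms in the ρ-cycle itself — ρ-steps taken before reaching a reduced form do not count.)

D = 2112, ⌊√D⌋ = 45
descent: ρ → (16,32,-17)  [lands on river]
river: ρ → (-17,36,12)
river: ρ → (12,36,-17)
river: ρ → (-17,32,16)
ρ-cycle length = 4 (tail of 1 descent step not counted)

4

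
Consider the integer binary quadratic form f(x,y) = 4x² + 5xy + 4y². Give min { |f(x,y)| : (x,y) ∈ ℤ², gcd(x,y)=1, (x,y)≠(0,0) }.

translate: b→-3 (≡5 mod 8), so (4,5,4)→(4,-3,3)
flip: (4,-3,3)→(3,3,4)
reduced (well bottom): (3,3,4) with a≤c, −a<b≤a
well minimum = a = 3

3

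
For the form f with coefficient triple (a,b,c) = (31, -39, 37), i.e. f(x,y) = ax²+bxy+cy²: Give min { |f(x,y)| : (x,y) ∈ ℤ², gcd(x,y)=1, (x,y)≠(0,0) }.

translate: b→23 (≡-39 mod 62), so (31,-39,37)→(31,23,29)
flip: (31,23,29)→(29,-23,31)
reduced (well bottom): (29,-23,31) with a≤c, −a<b≤a
well minimum = a = 29

29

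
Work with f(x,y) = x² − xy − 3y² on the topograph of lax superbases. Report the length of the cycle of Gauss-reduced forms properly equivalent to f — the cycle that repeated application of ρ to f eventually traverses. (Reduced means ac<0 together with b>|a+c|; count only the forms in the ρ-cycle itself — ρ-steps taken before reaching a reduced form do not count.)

D = 13, ⌊√D⌋ = 3
descent: ρ → (-3,1,1)
descent: ρ → (1,3,-1)  [lands on river]
river: ρ → (-1,3,1)
ρ-cycle length = 2 (tail of 2 descent steps not counted)

2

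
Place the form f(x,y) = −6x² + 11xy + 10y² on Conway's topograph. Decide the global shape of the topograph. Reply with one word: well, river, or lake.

D = b²−4ac = 11² − 4·(-6)·10 = 361
D = 19² is a perfect square ⇒ form factors over ℤ ⇒ lakes

lake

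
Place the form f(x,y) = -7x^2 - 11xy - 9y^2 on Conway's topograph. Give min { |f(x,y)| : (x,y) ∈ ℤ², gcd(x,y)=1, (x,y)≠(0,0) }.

translate: b→-3 (≡11 mod 14), so (7,11,9)→(7,-3,5)
flip: (7,-3,5)→(5,3,7)
reduced (well bottom): (5,3,7) with a≤c, −a<b≤a
well minimum |f| = |-5| = 5 (negative-definite)

5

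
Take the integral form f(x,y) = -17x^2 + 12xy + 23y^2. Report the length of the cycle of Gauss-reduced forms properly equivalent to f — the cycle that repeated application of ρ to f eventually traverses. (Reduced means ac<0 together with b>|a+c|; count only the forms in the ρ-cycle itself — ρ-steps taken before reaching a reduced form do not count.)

D = 1708, ⌊√D⌋ = 41
river: ρ → (23,34,-6)
river: ρ → (-6,38,11)
river: ρ → (11,28,-21)
river: ρ → (-21,14,18)
river: ρ → (18,22,-17)
river: ρ → (-17,12,23)
ρ-cycle length = 6 (tail of 0 descent steps not counted)

6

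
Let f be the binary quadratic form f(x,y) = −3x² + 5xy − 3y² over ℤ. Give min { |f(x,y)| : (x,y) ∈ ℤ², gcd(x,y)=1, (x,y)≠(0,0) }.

translate: b→1 (≡-5 mod 6), so (3,-5,3)→(3,1,1)
flip: (3,1,1)→(1,-1,3)
translate: b→1 (≡-1 mod 2), so (1,-1,3)→(1,1,3)
reduced (well bottom): (1,1,3) with a≤c, −a<b≤a
well minimum |f| = |-1| = 1 (negative-definite)

1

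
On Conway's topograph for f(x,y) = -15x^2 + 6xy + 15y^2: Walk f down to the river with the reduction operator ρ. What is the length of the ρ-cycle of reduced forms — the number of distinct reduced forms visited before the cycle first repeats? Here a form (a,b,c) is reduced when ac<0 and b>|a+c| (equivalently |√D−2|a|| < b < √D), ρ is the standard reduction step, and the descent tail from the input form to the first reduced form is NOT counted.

D = 936, ⌊√D⌋ = 30
river: ρ → (15,24,-6)
river: ρ → (-6,24,15)
river: ρ → (15,6,-15)
river: ρ → (-15,24,6)
river: ρ → (6,24,-15)
river: ρ → (-15,6,15)
ρ-cycle length = 6 (tail of 0 descent steps not counted)

6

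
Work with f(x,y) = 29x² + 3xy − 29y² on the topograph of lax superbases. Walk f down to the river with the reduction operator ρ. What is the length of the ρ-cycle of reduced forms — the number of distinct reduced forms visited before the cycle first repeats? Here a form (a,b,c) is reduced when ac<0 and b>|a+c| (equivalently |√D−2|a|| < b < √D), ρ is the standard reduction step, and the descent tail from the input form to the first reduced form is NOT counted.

D = 3373, ⌊√D⌋ = 58
river: ρ → (-29,55,3)
river: ρ → (3,53,-47)
river: ρ → (-47,41,9)
river: ρ → (9,49,-27)
river: ρ → (-27,5,31)
river: ρ → (31,57,-1)
river: ρ → (-1,57,31)
river: ρ → (31,5,-27)
river: ρ → (-27,49,9)
river: ρ → (9,41,-47)
river: ρ → (-47,53,3)
river: ρ → (3,55,-29)
river: ρ → (-29,3,29)
river: ρ → (29,55,-3)
river: ρ → (-3,53,47)
river: ρ → (47,41,-9)
river: ρ → (-9,49,27)
river: ρ → (27,5,-31)
river: ρ → (-31,57,1)
river: ρ → (1,57,-31)
river: ρ → (-31,5,27)
river: ρ → (27,49,-9)
river: ρ → (-9,41,47)
river: ρ → (47,53,-3)
river: ρ → (-3,55,29)
river: ρ → (29,3,-29)
ρ-cycle length = 26 (tail of 0 descent steps not counted)

26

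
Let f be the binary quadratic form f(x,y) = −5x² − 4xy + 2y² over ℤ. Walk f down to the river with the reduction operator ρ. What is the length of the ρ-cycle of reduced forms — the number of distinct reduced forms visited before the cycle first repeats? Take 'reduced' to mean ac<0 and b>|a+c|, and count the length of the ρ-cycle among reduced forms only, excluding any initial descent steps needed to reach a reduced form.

D = 56, ⌊√D⌋ = 7
descent: ρ → (2,4,-5)  [lands on river]
river: ρ → (-5,6,1)
river: ρ → (1,6,-5)
river: ρ → (-5,4,2)
ρ-cycle length = 4 (tail of 1 descent step not counted)

4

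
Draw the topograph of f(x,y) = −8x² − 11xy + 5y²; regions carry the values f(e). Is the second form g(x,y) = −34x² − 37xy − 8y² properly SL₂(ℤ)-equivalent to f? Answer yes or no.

D₁ = 281, D₂ = 281
river cycle of f (length 30): (5, 11, -8), (-8, 5, 8), (8, 11, -5), (-5, 9, 10), (10, 11, -4), (-4, 13, 7), (7, 15, -2), (-2, 13, 14), (14, 15, -1), (-1, 15, 14), … (20 more)
river cycle of g (length 30): (-8, 5, 8), (8, 11, -5), (-5, 9, 10), (10, 11, -4), (-4, 13, 7), (7, 15, -2), (-2, 13, 14), (14, 15, -1), (-1, 15, 14), (14, 13, -2), … (20 more)
cycles coincide ⇒ equivalent

yes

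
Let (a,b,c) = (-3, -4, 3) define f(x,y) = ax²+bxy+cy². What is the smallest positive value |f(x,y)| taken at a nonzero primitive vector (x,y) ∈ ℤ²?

descent: ρ → (3,4,-3)  [lands on river]
river: ρ → (-3,2,4)
river: ρ → (4,6,-1)
river: ρ → (-1,6,4)
river: ρ → (4,2,-3)
river: ρ → (-3,4,3)
river: ρ → (3,2,-4)
river: ρ → (-4,6,1)
river: ρ → (1,6,-4)
river: ρ → (-4,2,3)
closes: descent 1, river 10
min |a| on river = 1

1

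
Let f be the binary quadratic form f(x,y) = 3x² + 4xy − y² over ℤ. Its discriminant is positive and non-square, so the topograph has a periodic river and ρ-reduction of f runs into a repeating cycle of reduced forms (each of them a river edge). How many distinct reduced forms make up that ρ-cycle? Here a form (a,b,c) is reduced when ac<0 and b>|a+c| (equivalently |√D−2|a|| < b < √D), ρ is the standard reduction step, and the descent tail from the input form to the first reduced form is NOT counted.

D = 28, ⌊√D⌋ = 5
river: ρ → (-1,4,3)
river: ρ → (3,2,-2)
river: ρ → (-2,2,3)
river: ρ → (3,4,-1)
ρ-cycle length = 4 (tail of 0 descent steps not counted)

4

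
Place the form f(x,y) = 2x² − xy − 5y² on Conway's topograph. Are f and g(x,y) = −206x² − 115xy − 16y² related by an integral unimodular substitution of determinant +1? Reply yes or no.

D₁ = 41, D₂ = 41
river cycle of f (length 10): (2, 3, -4), (-4, 5, 1), (1, 5, -4), (-4, 3, 2), (2, 5, -2), (-2, 3, 4), (4, 5, -1), (-1, 5, 4), (4, 3, -2), (-2, 5, 2)
river cycle of g (length 10): (-2, 5, 2), (2, 3, -4), (-4, 5, 1), (1, 5, -4), (-4, 3, 2), (2, 5, -2), (-2, 3, 4), (4, 5, -1), (-1, 5, 4), (4, 3, -2)
cycles coincide ⇒ equivalent

yes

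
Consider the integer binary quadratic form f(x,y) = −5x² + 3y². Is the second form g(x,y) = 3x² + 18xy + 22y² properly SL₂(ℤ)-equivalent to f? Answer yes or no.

D₁ = 60, D₂ = 60
river cycle of f (length 2): (3, 6, -2), (-2, 6, 3)
river cycle of g (length 2): (3, 6, -2), (-2, 6, 3)
cycles coincide ⇒ equivalent

yes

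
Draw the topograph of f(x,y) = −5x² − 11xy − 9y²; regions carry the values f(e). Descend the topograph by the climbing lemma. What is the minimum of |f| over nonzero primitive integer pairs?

translate: b→1 (≡11 mod 10), so (5,11,9)→(5,1,3)
flip: (5,1,3)→(3,-1,5)
reduced (well bottom): (3,-1,5) with a≤c, −a<b≤a
well minimum |f| = |-3| = 3 (negative-definite)

3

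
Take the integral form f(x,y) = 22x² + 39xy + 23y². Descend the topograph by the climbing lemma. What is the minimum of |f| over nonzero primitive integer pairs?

translate: b→-5 (≡39 mod 44), so (22,39,23)→(22,-5,6)
flip: (22,-5,6)→(6,5,22)
reduced (well bottom): (6,5,22) with a≤c, −a<b≤a
well minimum = a = 6

6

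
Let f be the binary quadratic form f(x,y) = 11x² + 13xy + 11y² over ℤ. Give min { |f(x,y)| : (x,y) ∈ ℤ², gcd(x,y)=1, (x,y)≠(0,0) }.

translate: b→-9 (≡13 mod 22), so (11,13,11)→(11,-9,9)
flip: (11,-9,9)→(9,9,11)
reduced (well bottom): (9,9,11) with a≤c, −a<b≤a
well minimum = a = 9

9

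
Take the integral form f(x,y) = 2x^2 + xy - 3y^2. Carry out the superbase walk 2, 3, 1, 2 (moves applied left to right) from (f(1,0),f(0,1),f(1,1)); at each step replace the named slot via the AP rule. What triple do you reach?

start (2,-3,0) = (f(1,0),f(0,1),f(1,1))
replace slot 2: 2·(2+0) − (-3) = 7 → (2,7,0)
replace slot 3: 2·(2+7) − 0 = 18 → (2,7,18)
replace slot 1: 2·(7+18) − 2 = 48 → (48,7,18)
replace slot 2: 2·(48+18) − 7 = 125 → (48,125,18)

48,125,18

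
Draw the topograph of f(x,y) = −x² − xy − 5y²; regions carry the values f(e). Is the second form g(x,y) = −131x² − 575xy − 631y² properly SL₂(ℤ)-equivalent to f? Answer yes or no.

D₁ = -19, D₂ = -19
f is negative-definite; reduce −f:
−f: reduced (well bottom): (1,1,5) with a≤c, −a<b≤a
flip sign back: reduced form of f is (-1,-1,-5)
g is negative-definite; reduce −g:
−g: translate: b→51 (≡575 mod 262), so (131,575,631)→(131,51,5)
−g: flip: (131,51,5)→(5,-51,131)
−g: translate: b→-1 (≡-51 mod 10), so (5,-51,131)→(5,-1,1)
−g: flip: (5,-1,1)→(1,1,5)
−g: reduced (well bottom): (1,1,5) with a≤c, −a<b≤a
flip sign back: reduced form of g is (-1,-1,-5)
reduced forms (-1, -1, -5) vs (-1, -1, -5) ⇒ equivalent

yes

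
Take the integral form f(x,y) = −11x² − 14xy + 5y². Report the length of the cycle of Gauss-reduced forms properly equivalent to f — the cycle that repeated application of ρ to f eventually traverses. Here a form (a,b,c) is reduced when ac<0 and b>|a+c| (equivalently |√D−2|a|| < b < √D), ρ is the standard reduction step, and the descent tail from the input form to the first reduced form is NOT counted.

D = 416, ⌊√D⌋ = 20
descent: ρ → (5,14,-11)  [lands on river]
river: ρ → (-11,8,8)
river: ρ → (8,8,-11)
river: ρ → (-11,14,5)
river: ρ → (5,16,-8)
river: ρ → (-8,16,5)
ρ-cycle length = 6 (tail of 1 descent step not counted)

6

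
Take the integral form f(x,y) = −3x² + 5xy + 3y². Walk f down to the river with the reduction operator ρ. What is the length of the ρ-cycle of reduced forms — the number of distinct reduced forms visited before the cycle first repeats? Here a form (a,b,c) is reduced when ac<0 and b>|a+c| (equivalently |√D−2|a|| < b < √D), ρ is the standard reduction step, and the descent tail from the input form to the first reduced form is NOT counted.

D = 61, ⌊√D⌋ = 7
river: ρ → (3,7,-1)
river: ρ → (-1,7,3)
river: ρ → (3,5,-3)
river: ρ → (-3,7,1)
river: ρ → (1,7,-3)
river: ρ → (-3,5,3)
ρ-cycle length = 6 (tail of 0 descent steps not counted)

6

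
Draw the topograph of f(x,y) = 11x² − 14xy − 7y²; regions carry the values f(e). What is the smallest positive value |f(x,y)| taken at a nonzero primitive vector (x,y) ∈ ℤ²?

descent: ρ → (-7,14,11)  [lands on river]
river: ρ → (11,8,-10)
river: ρ → (-10,12,9)
river: ρ → (9,6,-13)
river: ρ → (-13,20,2)
river: ρ → (2,20,-13)
river: ρ → (-13,6,9)
river: ρ → (9,12,-10)
river: ρ → (-10,8,11)
river: ρ → (11,14,-7)
closes: descent 1, river 10
min |a| on river = 2

2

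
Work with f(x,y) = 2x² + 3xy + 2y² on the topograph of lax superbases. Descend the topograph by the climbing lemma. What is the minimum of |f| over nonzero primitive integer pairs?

translate: b→-1 (≡3 mod 4), so (2,3,2)→(2,-1,1)
flip: (2,-1,1)→(1,1,2)
reduced (well bottom): (1,1,2) with a≤c, −a<b≤a
well minimum = a = 1

1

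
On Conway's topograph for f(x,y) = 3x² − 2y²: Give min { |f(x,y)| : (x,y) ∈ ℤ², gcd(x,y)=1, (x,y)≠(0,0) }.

descent: ρ → (-2,4,1)  [lands on river]
river: ρ → (1,4,-2)
closes: descent 1, river 2
min |a| on river = 1

1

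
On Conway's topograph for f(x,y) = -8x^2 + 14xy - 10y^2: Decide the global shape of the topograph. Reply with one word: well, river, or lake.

D = b²−4ac = 14² − 4·(-8)·(-10) = -124
D < 0 ⇒ definite ⇒ every region one sign ⇒ single well

well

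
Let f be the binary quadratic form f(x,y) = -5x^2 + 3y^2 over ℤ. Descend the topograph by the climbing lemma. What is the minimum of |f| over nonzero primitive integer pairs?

descent: ρ → (3,6,-2)  [lands on river]
river: ρ → (-2,6,3)
closes: descent 1, river 2
min |a| on river = 2

2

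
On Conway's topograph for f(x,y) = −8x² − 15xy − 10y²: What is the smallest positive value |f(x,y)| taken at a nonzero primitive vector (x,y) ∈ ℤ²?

translate: b→-1 (≡15 mod 16), so (8,15,10)→(8,-1,3)
flip: (8,-1,3)→(3,1,8)
reduced (well bottom): (3,1,8) with a≤c, −a<b≤a
well minimum |f| = |-3| = 3 (negative-definite)

3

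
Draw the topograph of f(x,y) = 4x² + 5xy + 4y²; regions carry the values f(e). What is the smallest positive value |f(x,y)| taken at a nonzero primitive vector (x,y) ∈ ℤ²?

translate: b→-3 (≡5 mod 8), so (4,5,4)→(4,-3,3)
flip: (4,-3,3)→(3,3,4)
reduced (well bottom): (3,3,4) with a≤c, −a<b≤a
well minimum = a = 3

3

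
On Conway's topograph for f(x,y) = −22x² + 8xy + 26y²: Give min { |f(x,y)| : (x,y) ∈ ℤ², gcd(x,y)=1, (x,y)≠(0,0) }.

river: ρ → (26,44,-4)
river: ρ → (-4,44,26)
river: ρ → (26,8,-22)
river: ρ → (-22,36,12)
river: ρ → (12,36,-22)
river: ρ → (-22,8,26)
closes: descent 0, river 6
min |a| on river = 4

4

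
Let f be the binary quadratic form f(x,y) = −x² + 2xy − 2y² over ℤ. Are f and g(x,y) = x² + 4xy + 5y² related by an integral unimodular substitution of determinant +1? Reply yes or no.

D₁ = -4, D₂ = -4
f is negative-definite; reduce −f:
−f: translate: b→0 (≡-2 mod 2), so (1,-2,2)→(1,0,1)
−f: reduced (well bottom): (1,0,1) with a≤c, −a<b≤a
flip sign back: reduced form of f is (-1,0,-1)
g: translate: b→0 (≡4 mod 2), so (1,4,5)→(1,0,1)
g: reduced (well bottom): (1,0,1) with a≤c, −a<b≤a
reduced forms (-1, 0, -1) vs (1, 0, 1) ⇒ inequivalent

no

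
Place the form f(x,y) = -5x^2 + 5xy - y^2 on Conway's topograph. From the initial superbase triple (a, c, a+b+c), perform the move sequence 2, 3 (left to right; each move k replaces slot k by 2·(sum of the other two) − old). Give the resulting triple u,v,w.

start (-5,-1,-1) = (f(1,0),f(0,1),f(1,1))
replace slot 2: 2·((-5)+(-1)) − (-1) = -11 → (-5,-11,-1)
replace slot 3: 2·((-5)+(-11)) − (-1) = -31 → (-5,-11,-31)

-5,-11,-31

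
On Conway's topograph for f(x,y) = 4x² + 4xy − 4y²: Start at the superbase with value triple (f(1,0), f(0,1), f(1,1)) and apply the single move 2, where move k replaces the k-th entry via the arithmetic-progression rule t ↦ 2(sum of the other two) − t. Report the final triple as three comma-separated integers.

start (4,-4,4) = (f(1,0),f(0,1),f(1,1))
replace slot 2: 2·(4+4) − (-4) = 20 → (4,20,4)

4,20,4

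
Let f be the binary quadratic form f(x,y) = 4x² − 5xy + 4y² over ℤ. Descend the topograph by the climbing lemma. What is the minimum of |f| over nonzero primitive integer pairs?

translate: b→3 (≡-5 mod 8), so (4,-5,4)→(4,3,3)
flip: (4,3,3)→(3,-3,4)
translate: b→3 (≡-3 mod 6), so (3,-3,4)→(3,3,4)
reduced (well bottom): (3,3,4) with a≤c, −a<b≤a
well minimum = a = 3

3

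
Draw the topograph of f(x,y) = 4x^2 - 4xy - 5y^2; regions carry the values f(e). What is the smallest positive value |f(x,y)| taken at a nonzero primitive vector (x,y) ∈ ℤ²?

descent: ρ → (-5,4,4)  [lands on river]
river: ρ → (4,4,-5)
river: ρ → (-5,6,3)
river: ρ → (3,6,-5)
closes: descent 1, river 4
min |a| on river = 3

3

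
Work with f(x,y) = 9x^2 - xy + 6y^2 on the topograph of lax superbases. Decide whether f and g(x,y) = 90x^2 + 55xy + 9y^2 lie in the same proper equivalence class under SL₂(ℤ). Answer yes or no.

D₁ = -215, D₂ = -215
f: flip: (9,-1,6)→(6,1,9)
f: reduced (well bottom): (6,1,9) with a≤c, −a<b≤a
g: flip: (90,55,9)→(9,-55,90)
g: translate: b→-1 (≡-55 mod 18), so (9,-55,90)→(9,-1,6)
g: flip: (9,-1,6)→(6,1,9)
g: reduced (well bottom): (6,1,9) with a≤c, −a<b≤a
reduced forms (6, 1, 9) vs (6, 1, 9) ⇒ equivalent

yes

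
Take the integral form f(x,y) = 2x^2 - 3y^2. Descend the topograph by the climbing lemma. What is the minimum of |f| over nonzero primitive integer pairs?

descent: ρ → (-3,0,2)
descent: ρ → (2,4,-1)  [lands on river]
river: ρ → (-1,4,2)
closes: descent 2, river 2
min |a| on river = 1

1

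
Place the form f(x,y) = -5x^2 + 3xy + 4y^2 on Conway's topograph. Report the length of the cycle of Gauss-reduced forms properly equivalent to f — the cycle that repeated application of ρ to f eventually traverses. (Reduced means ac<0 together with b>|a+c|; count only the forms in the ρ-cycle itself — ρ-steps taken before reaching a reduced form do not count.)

D = 89, ⌊√D⌋ = 9
river: ρ → (4,5,-4)
river: ρ → (-4,3,5)
river: ρ → (5,7,-2)
river: ρ → (-2,9,1)
river: ρ → (1,9,-2)
river: ρ → (-2,7,5)
river: ρ → (5,3,-4)
river: ρ → (-4,5,4)
river: ρ → (4,3,-5)
river: ρ → (-5,7,2)
river: ρ → (2,9,-1)
river: ρ → (-1,9,2)
river: ρ → (2,7,-5)
river: ρ → (-5,3,4)
ρ-cycle length = 14 (tail of 0 descent steps not counted)

14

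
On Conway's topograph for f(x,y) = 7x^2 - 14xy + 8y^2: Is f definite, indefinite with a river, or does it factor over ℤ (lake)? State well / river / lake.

D = b²−4ac = (-14)² − 4·7·8 = -28
D < 0 ⇒ definite ⇒ every region one sign ⇒ single well

well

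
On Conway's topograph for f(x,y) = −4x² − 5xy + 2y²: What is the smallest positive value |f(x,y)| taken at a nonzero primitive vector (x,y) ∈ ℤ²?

descent: ρ → (2,5,-4)  [lands on river]
river: ρ → (-4,3,3)
river: ρ → (3,3,-4)
river: ρ → (-4,5,2)
river: ρ → (2,7,-1)
river: ρ → (-1,7,2)
closes: descent 1, river 6
min |a| on river = 1

1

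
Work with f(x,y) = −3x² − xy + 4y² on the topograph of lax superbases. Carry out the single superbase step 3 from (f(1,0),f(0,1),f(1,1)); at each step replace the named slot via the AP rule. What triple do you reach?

start (-3,4,0) = (f(1,0),f(0,1),f(1,1))
replace slot 3: 2·((-3)+4) − 0 = 2 → (-3,4,2)

-3,4,2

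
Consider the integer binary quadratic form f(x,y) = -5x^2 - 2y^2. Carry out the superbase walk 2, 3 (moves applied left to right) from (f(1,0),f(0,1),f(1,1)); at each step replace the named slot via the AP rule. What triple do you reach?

start (-5,-2,-7) = (f(1,0),f(0,1),f(1,1))
replace slot 2: 2·((-5)+(-7)) − (-2) = -22 → (-5,-22,-7)
replace slot 3: 2·((-5)+(-22)) − (-7) = -47 → (-5,-22,-47)

-5,-22,-47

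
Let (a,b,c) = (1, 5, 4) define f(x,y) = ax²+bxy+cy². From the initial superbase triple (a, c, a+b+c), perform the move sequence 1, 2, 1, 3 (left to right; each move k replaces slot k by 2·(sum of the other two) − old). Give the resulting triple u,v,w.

start (1,4,10) = (f(1,0),f(0,1),f(1,1))
replace slot 1: 2·(4+10) − 1 = 27 → (27,4,10)
replace slot 2: 2·(27+10) − 4 = 70 → (27,70,10)
replace slot 1: 2·(70+10) − 27 = 133 → (133,70,10)
replace slot 3: 2·(133+70) − 10 = 396 → (133,70,396)

133,70,396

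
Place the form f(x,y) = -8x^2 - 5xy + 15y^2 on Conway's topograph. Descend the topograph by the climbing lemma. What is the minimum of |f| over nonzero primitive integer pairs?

descent: ρ → (15,5,-8)
descent: ρ → (-8,11,12)  [lands on river]
river: ρ → (12,13,-7)
river: ρ → (-7,15,10)
river: ρ → (10,5,-12)
river: ρ → (-12,19,3)
river: ρ → (3,17,-18)
river: ρ → (-18,19,2)
river: ρ → (2,21,-8)
closes: descent 2, river 8
min |a| on river = 2

2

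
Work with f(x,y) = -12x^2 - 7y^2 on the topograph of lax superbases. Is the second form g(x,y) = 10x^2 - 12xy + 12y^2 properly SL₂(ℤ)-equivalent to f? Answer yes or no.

D₁ = -336, D₂ = -336
f is negative-definite; reduce −f:
−f: flip: (12,0,7)→(7,0,12)
−f: reduced (well bottom): (7,0,12) with a≤c, −a<b≤a
flip sign back: reduced form of f is (-7,0,-12)
g: translate: b→8 (≡-12 mod 20), so (10,-12,12)→(10,8,10)
g: reduced (well bottom): (10,8,10) with a≤c, −a<b≤a
reduced forms (-7, 0, -12) vs (10, 8, 10) ⇒ inequivalent

no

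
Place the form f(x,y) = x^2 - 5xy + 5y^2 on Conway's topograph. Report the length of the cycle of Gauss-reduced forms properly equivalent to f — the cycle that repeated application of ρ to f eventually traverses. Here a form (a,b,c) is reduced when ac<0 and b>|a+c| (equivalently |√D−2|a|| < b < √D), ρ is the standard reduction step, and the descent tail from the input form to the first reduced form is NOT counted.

D = 5, ⌊√D⌋ = 2
descent: ρ → (5,5,1)
descent: ρ → (1,1,-1)  [lands on river]
river: ρ → (-1,1,1)
ρ-cycle length = 2 (tail of 2 descent steps not counted)

2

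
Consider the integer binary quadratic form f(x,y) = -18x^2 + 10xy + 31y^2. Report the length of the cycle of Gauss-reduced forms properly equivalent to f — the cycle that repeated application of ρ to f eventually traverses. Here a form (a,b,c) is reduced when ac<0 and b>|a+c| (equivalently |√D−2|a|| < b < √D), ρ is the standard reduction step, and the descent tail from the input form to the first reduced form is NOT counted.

D = 2332, ⌊√D⌋ = 48
descent: ρ → (31,-10,-18)
descent: ρ → (-18,46,3)  [lands on river]
river: ρ → (3,44,-33)
river: ρ → (-33,22,14)
river: ρ → (14,34,-21)
river: ρ → (-21,8,27)
river: ρ → (27,46,-2)
river: ρ → (-2,46,27)
river: ρ → (27,8,-21)
river: ρ → (-21,34,14)
river: ρ → (14,22,-33)
river: ρ → (-33,44,3)
river: ρ → (3,46,-18)
river: ρ → (-18,26,23)
river: ρ → (23,20,-21)
river: ρ → (-21,22,22)
river: ρ → (22,22,-21)
river: ρ → (-21,20,23)
river: ρ → (23,26,-18)
ρ-cycle length = 18 (tail of 2 descent steps not counted)

18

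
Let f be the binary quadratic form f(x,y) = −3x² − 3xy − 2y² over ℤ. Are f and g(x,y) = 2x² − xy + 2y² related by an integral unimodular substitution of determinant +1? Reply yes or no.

D₁ = -15, D₂ = -15
f is negative-definite; reduce −f:
−f: flip: (3,3,2)→(2,-3,3)
−f: translate: b→1 (≡-3 mod 4), so (2,-3,3)→(2,1,2)
−f: reduced (well bottom): (2,1,2) with a≤c, −a<b≤a
flip sign back: reduced form of f is (-2,-1,-2)
g: flip: (2,-1,2)→(2,1,2)
g: reduced (well bottom): (2,1,2) with a≤c, −a<b≤a
reduced forms (-2, -1, -2) vs (2, 1, 2) ⇒ inequivalent

no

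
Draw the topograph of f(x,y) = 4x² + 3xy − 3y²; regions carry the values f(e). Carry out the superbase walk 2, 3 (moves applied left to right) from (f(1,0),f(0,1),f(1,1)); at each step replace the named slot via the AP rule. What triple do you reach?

start (4,-3,4) = (f(1,0),f(0,1),f(1,1))
replace slot 2: 2·(4+4) − (-3) = 19 → (4,19,4)
replace slot 3: 2·(4+19) − 4 = 42 → (4,19,42)

4,19,42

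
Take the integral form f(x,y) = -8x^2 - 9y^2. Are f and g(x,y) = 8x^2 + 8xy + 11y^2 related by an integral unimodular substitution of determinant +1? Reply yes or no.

D₁ = -288, D₂ = -288
f is negative-definite; reduce −f:
−f: reduced (well bottom): (8,0,9) with a≤c, −a<b≤a
flip sign back: reduced form of f is (-8,0,-9)
g: reduced (well bottom): (8,8,11) with a≤c, −a<b≤a
reduced forms (-8, 0, -9) vs (8, 8, 11) ⇒ inequivalent

no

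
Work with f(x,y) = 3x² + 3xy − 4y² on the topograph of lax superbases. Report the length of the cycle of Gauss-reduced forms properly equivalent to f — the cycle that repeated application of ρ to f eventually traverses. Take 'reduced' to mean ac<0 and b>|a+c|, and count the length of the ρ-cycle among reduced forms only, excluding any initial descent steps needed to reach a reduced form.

D = 57, ⌊√D⌋ = 7
river: ρ → (-4,5,2)
river: ρ → (2,7,-1)
river: ρ → (-1,7,2)
river: ρ → (2,5,-4)
river: ρ → (-4,3,3)
river: ρ → (3,3,-4)
ρ-cycle length = 6 (tail of 0 descent steps not counted)

6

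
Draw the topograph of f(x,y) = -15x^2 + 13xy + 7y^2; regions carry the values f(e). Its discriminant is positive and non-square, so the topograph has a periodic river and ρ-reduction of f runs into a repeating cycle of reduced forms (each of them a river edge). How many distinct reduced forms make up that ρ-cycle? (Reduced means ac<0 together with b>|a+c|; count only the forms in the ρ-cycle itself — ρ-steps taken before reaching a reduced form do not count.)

D = 589, ⌊√D⌋ = 24
river: ρ → (7,15,-13)
river: ρ → (-13,11,9)
river: ρ → (9,7,-15)
river: ρ → (-15,23,1)
river: ρ → (1,23,-15)
river: ρ → (-15,7,9)
river: ρ → (9,11,-13)
river: ρ → (-13,15,7)
river: ρ → (7,13,-15)
river: ρ → (-15,17,5)
river: ρ → (5,23,-3)
river: ρ → (-3,19,19)
river: ρ → (19,19,-3)
river: ρ → (-3,23,5)
river: ρ → (5,17,-15)
river: ρ → (-15,13,7)
ρ-cycle length = 16 (tail of 0 descent steps not counted)

16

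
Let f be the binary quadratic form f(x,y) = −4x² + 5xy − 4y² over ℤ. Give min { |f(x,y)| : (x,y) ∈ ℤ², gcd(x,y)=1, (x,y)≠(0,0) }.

translate: b→3 (≡-5 mod 8), so (4,-5,4)→(4,3,3)
flip: (4,3,3)→(3,-3,4)
translate: b→3 (≡-3 mod 6), so (3,-3,4)→(3,3,4)
reduced (well bottom): (3,3,4) with a≤c, −a<b≤a
well minimum |f| = |-3| = 3 (negative-definite)

3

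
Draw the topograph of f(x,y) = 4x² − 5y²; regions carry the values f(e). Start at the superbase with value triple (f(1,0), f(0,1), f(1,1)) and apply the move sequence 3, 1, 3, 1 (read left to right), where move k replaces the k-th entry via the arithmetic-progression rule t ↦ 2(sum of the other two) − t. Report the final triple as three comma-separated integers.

start (4,-5,-1) = (f(1,0),f(0,1),f(1,1))
replace slot 3: 2·(4+(-5)) − (-1) = -1 → (4,-5,-1)
replace slot 1: 2·((-5)+(-1)) − 4 = -16 → (-16,-5,-1)
replace slot 3: 2·((-16)+(-5)) − (-1) = -41 → (-16,-5,-41)
replace slot 1: 2·((-5)+(-41)) − (-16) = -76 → (-76,-5,-41)

-76,-5,-41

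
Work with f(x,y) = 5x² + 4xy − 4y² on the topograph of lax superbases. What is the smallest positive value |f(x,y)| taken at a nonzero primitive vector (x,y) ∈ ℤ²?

river: ρ → (-4,4,5)
river: ρ → (5,6,-3)
river: ρ → (-3,6,5)
river: ρ → (5,4,-4)
closes: descent 0, river 4
min |a| on river = 3

3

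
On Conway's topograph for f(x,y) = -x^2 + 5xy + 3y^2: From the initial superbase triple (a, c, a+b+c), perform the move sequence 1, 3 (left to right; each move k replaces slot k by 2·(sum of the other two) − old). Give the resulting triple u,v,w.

start (-1,3,7) = (f(1,0),f(0,1),f(1,1))
replace slot 1: 2·(3+7) − (-1) = 21 → (21,3,7)
replace slot 3: 2·(21+3) − 7 = 41 → (21,3,41)

21,3,41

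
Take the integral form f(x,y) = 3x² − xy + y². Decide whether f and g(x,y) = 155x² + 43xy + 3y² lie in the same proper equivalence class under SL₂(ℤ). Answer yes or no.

D₁ = -11, D₂ = -11
f: flip: (3,-1,1)→(1,1,3)
f: reduced (well bottom): (1,1,3) with a≤c, −a<b≤a
g: flip: (155,43,3)→(3,-43,155)
g: translate: b→-1 (≡-43 mod 6), so (3,-43,155)→(3,-1,1)
g: flip: (3,-1,1)→(1,1,3)
g: reduced (well bottom): (1,1,3) with a≤c, −a<b≤a
reduced forms (1, 1, 3) vs (1, 1, 3) ⇒ equivalent

yes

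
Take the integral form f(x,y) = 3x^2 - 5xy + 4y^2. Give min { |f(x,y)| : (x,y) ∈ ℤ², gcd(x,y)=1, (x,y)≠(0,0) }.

translate: b→1 (≡-5 mod 6), so (3,-5,4)→(3,1,2)
flip: (3,1,2)→(2,-1,3)
reduced (well bottom): (2,-1,3) with a≤c, −a<b≤a
well minimum = a = 2

2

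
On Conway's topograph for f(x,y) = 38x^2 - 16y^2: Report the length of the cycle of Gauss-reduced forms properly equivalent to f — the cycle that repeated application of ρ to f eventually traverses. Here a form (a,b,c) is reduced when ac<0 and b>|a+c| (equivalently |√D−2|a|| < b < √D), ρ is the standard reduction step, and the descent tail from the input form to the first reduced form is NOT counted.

D = 2432, ⌊√D⌋ = 49
descent: ρ → (-16,32,22)  [lands on river]
river: ρ → (22,12,-26)
river: ρ → (-26,40,8)
river: ρ → (8,40,-26)
river: ρ → (-26,12,22)
river: ρ → (22,32,-16)
ρ-cycle length = 6 (tail of 1 descent step not counted)

6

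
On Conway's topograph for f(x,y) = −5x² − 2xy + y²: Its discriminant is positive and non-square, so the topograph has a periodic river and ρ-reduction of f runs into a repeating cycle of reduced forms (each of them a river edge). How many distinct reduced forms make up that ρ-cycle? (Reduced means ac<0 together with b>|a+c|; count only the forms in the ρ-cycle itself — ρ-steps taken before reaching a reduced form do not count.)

D = 24, ⌊√D⌋ = 4
descent: ρ → (1,4,-2)  [lands on river]
river: ρ → (-2,4,1)
ρ-cycle length = 2 (tail of 1 descent step not counted)

2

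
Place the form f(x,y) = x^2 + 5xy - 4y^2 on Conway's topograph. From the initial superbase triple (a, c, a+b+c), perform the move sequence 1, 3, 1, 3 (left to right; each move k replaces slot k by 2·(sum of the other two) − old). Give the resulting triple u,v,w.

start (1,-4,2) = (f(1,0),f(0,1),f(1,1))
replace slot 1: 2·((-4)+2) − 1 = -5 → (-5,-4,2)
replace slot 3: 2·((-5)+(-4)) − 2 = -20 → (-5,-4,-20)
replace slot 1: 2·((-4)+(-20)) − (-5) = -43 → (-43,-4,-20)
replace slot 3: 2·((-43)+(-4)) − (-20) = -74 → (-43,-4,-74)

-43,-4,-74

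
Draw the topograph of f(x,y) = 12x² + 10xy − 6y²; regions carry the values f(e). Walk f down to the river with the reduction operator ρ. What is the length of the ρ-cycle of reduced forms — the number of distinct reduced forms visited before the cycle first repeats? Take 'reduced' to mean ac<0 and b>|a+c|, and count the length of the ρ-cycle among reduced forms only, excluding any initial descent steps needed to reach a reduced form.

D = 388, ⌊√D⌋ = 19
river: ρ → (-6,14,8)
river: ρ → (8,18,-2)
river: ρ → (-2,18,8)
river: ρ → (8,14,-6)
river: ρ → (-6,10,12)
river: ρ → (12,14,-4)
river: ρ → (-4,18,4)
river: ρ → (4,14,-12)
river: ρ → (-12,10,6)
river: ρ → (6,14,-8)
river: ρ → (-8,18,2)
river: ρ → (2,18,-8)
river: ρ → (-8,14,6)
river: ρ → (6,10,-12)
river: ρ → (-12,14,4)
river: ρ → (4,18,-4)
river: ρ → (-4,14,12)
river: ρ → (12,10,-6)
ρ-cycle length = 18 (tail of 0 descent steps not counted)

18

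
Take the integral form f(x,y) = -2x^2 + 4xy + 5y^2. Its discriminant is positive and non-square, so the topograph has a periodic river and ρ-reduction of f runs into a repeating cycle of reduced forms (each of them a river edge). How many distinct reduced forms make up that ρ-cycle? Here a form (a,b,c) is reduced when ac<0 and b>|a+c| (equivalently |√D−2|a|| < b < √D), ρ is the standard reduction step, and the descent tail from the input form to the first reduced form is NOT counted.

D = 56, ⌊√D⌋ = 7
river: ρ → (5,6,-1)
river: ρ → (-1,6,5)
river: ρ → (5,4,-2)
river: ρ → (-2,4,5)
ρ-cycle length = 4 (tail of 0 descent steps not counted)

4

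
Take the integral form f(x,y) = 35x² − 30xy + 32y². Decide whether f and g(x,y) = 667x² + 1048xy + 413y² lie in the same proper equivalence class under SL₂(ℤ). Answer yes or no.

D₁ = -3580, D₂ = -3580
f: flip: (35,-30,32)→(32,30,35)
f: reduced (well bottom): (32,30,35) with a≤c, −a<b≤a
g: translate: b→-286 (≡1048 mod 1334), so (667,1048,413)→(667,-286,32)
g: flip: (667,-286,32)→(32,286,667)
g: translate: b→30 (≡286 mod 64), so (32,286,667)→(32,30,35)
g: reduced (well bottom): (32,30,35) with a≤c, −a<b≤a
reduced forms (32, 30, 35) vs (32, 30, 35) ⇒ equivalent

yes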